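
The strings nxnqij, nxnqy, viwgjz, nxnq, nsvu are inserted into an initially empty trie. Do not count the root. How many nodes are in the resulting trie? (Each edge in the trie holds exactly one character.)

16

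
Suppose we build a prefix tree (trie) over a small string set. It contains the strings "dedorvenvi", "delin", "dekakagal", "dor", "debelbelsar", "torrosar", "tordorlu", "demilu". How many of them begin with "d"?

Walk to "d"; the words in its subtree are exactly those with that prefix.
Matches: "debelbelsar", "dedorvenvi", "dekakagal", "delin", "demilu", "dor"
Count: 6

6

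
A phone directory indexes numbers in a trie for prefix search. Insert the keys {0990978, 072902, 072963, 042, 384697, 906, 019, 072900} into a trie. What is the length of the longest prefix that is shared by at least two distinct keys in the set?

The deepest shared node is where two words last agree before diverging.
e.g. "072900" and "072902" share the prefix "07290" of length 5; no pair shares a longer one.
Longest shared-prefix length: 5

5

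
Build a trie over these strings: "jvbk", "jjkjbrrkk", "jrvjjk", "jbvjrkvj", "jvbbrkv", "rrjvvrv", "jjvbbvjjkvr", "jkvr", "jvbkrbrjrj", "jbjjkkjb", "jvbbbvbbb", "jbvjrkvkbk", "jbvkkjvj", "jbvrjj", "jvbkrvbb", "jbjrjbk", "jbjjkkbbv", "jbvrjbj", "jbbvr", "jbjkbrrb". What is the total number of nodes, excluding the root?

95

Trace insertions, counting only characters that open a new branch:
  "jvbk" → 4 new (j, v, b, k)
  "jjkjbrrkk" → prefix "j" already present; 8 new (j, k, j, b, r, r, k, k)
  "jrvjjk" → prefix "j" already present; 5 new (r, v, j, j, k)
  "jbvjrkvj" → prefix "j" already present; 7 new (b, v, j, r, k, v, j)
  "jvbbrkv" → prefix "jvb" already present; 4 new (b, r, k, v)
  "rrjvvrv" → 7 new (r, r, j, v, v, r, v)
  "jjvbbvjjkvr" → prefix "jj" already present; 9 new (v, b, b, v, j, j, k, v, r)
  "jkvr" → prefix "j" already present; 3 new (k, v, r)
  "jvbkrbrjrj" → prefix "jvbk" already present; 6 new (r, b, r, j, r, j)
  "jbjjkkjb" → prefix "jb" already present; 6 new (j, j, k, k, j, b)
  "jvbbbvbbb" → prefix "jvbb" already present; 5 new (b, v, b, b, b)
  "jbvjrkvkbk" → prefix "jbvjrkv" already present; 3 new (k, b, k)
  "jbvkkjvj" → prefix "jbv" already present; 5 new (k, k, j, v, j)
  "jbvrjj" → prefix "jbv" already present; 3 new (r, j, j)
  "jvbkrvbb" → prefix "jvbkr" already present; 3 new (v, b, b)
  "jbjrjbk" → prefix "jbj" already present; 4 new (r, j, b, k)
  "jbjjkkbbv" → prefix "jbjjkk" already present; 3 new (b, b, v)
  "jbvrjbj" → prefix "jbvrj" already present; 2 new (b, j)
  "jbbvr" → prefix "jb" already present; 3 new (b, v, r)
  "jbjkbrrb" → prefix "jbj" already present; 5 new (k, b, r, r, b)
Total nodes = 4 + 8 + 5 + 7 + 4 + 7 + 9 + 3 + 6 + 6 + 5 + 3 + 5 + 3 + 3 + 4 + 3 + 2 + 3 + 5 = 95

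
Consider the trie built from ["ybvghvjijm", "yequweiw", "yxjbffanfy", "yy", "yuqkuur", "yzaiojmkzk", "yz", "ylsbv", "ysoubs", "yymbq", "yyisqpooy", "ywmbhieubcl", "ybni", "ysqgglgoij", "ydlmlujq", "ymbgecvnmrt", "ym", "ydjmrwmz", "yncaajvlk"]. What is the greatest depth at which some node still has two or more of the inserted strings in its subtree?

The deepest shared node is where two words last agree before diverging.
e.g. "ybni" and "ybvghvjijm" share the prefix "yb" of length 2; no pair shares a longer one.
Longest shared-prefix length: 2

2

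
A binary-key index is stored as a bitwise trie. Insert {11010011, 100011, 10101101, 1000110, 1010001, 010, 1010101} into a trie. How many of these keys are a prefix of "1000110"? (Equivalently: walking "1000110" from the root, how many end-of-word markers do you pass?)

Check each prefix of "1000110" against the stored set — each match is an end-marker on the path.
Prefixes of the query that are stored words: "100011", "1000110"
Count: 2

2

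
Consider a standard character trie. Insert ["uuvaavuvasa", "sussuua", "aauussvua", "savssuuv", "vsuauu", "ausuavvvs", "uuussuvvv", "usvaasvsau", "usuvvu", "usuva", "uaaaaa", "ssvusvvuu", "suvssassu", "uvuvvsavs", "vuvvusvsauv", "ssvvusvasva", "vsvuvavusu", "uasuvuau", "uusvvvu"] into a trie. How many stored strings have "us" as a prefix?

Traverse to the node for "us", then collect every word in that subtree.
Words under "us": usuva, usuvvu, usvaasvsau
Count: 3

3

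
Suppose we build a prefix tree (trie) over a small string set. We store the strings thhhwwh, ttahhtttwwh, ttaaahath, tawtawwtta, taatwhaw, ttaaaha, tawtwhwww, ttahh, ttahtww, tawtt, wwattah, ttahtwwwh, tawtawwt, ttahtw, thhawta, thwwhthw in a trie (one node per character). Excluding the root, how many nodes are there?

66

Count nodes per top-level branch (shared prefixes stored once):
  't'-branch (taatwhaw, tawtawwt, tawtawwtta, tawtt, tawtwhwww, thhawta, thhhwwh, thwwhthw, ttaaaha, ttaaahath, ttahh, ttahhtttwwh, ttahtw, ttahtww, ttahtwwwh): 59 nodes
  'w'-branch (wwattah): 7 nodes
Sum: 66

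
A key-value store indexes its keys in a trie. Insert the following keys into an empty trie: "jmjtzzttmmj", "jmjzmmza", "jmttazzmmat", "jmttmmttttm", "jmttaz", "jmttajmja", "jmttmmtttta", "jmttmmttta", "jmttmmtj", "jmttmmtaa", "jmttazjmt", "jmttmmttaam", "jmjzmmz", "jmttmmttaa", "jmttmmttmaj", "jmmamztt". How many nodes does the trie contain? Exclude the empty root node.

Insert word by word; a character creates a node only if that edge doesn't already exist:
  "jmjtzzttmmj" → 11 new (j, m, j, t, z, z, t, t, m, m, j)
  "jmjzmmza" → prefix "jmj" already present; 5 new (z, m, m, z, a)
  "jmttazzmmat" → prefix "jm" already present; 9 new (t, t, a, z, z, m, m, a, t)
  "jmttmmttttm" → prefix "jmtt" already present; 7 new (m, m, t, t, t, t, m)
  "jmttaz" → prefix "jmttaz" already present; 0 new (none)
  "jmttajmja" → prefix "jmtta" already present; 4 new (j, m, j, a)
  "jmttmmtttta" → prefix "jmttmmtttt" already present; 1 new (a)
  "jmttmmttta" → prefix "jmttmmttt" already present; 1 new (a)
  "jmttmmtj" → prefix "jmttmmt" already present; 1 new (j)
  "jmttmmtaa" → prefix "jmttmmt" already present; 2 new (a, a)
  "jmttazjmt" → prefix "jmttaz" already present; 3 new (j, m, t)
  "jmttmmttaam" → prefix "jmttmmtt" already present; 3 new (a, a, m)
  "jmjzmmz" → prefix "jmjzmmz" already present; 0 new (none)
  "jmttmmttaa" → prefix "jmttmmttaa" already present; 0 new (none)
  "jmttmmttmaj" → prefix "jmttmmtt" already present; 3 new (m, a, j)
  "jmmamztt" → prefix "jm" already present; 6 new (m, a, m, z, t, t)
Total nodes = 11 + 5 + 9 + 7 + 0 + 4 + 1 + 1 + 1 + 2 + 3 + 3 + 0 + 0 + 3 + 6 = 56

56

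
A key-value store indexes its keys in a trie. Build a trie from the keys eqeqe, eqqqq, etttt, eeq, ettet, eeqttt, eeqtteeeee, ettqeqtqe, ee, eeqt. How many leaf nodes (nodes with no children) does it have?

7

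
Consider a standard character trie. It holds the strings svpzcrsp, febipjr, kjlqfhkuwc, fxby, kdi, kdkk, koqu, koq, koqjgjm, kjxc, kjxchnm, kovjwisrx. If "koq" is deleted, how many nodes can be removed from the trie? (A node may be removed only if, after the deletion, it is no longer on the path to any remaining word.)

After clearing the end-marker at "koq", prune upward until reaching a node still needed by another word.
Every node on "koq" is still needed (e.g. by "koqu"), so nothing is freed.
Nodes removed: 0

0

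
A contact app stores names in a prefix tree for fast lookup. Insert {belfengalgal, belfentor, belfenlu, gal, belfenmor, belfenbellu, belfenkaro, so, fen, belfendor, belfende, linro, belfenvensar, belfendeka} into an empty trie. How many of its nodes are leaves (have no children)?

Leaves are exactly the stored words that no other stored word extends.
Those words: "belfenbellu", "belfendeka", "belfendor", "belfengalgal", "belfenkaro", "belfenlu", "belfenmor", "belfentor", "belfenvensar", "fen", "gal", "linro", "so"
Leaf count: 13

13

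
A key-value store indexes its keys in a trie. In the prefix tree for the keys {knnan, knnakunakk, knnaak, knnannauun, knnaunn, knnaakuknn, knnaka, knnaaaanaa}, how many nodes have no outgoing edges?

A leaf is a node with no children — equivalently, the end of a word that is not a proper prefix of any other stored word.
Those words: "knnaaaanaa", "knnaakuknn", "knnaka", "knnakunakk", "knnannauun", "knnaunn"
Leaf count: 6

6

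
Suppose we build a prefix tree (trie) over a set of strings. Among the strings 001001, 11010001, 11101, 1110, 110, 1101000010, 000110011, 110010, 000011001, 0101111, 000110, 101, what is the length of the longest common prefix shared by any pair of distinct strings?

The deepest shared node is where two words last agree before diverging.
"1101000010" and "11010001" agree on "1101000" (7 characters) before diverging; nothing deeper is shared.
Longest shared-prefix length: 7

7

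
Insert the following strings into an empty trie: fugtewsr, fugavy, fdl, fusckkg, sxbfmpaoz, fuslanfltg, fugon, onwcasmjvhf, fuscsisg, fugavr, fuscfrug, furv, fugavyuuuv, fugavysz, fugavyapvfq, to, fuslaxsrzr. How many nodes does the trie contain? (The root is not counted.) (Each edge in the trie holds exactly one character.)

76

Count nodes per top-level branch (shared prefixes stored once):
  'f'-branch (fdl, fugavr, fugavy, fugavyapvfq, fugavysz, fugavyuuuv, fugon, fugtewsr, furv, fuscfrug, fusckkg, fuscsisg, fuslanfltg, fuslaxsrzr): 54 nodes
  'o'-branch (onwcasmjvhf): 11 nodes
  's'-branch (sxbfmpaoz): 9 nodes
  't'-branch (to): 2 nodes
Sum: 76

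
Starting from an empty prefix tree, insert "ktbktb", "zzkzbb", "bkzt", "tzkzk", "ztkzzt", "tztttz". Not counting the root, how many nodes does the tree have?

30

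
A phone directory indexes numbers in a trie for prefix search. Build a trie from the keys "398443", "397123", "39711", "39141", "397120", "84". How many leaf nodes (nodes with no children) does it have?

A leaf is a node with no children — equivalently, the end of a word that is not a proper prefix of any other stored word.
Those words: "39141", "39711", "397120", "397123", "398443", "84"
Leaf count: 6

6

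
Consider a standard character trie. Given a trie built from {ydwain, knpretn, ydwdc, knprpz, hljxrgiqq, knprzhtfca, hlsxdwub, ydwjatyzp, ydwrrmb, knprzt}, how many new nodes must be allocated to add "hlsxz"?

1

The longest prefix of "hlsxz" already in the trie is "hlsx" (length 4).
New nodes needed: |"hlsxz"| − 4 = 5 − 4 = 1.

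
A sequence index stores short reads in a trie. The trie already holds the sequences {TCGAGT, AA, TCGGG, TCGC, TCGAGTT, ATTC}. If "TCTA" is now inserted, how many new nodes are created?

2

Walking "TCTA" from the root, the first 2 characters ("TC") follow existing edges; "T" is the first miss.
Each of the 2 remaining characters creates one node.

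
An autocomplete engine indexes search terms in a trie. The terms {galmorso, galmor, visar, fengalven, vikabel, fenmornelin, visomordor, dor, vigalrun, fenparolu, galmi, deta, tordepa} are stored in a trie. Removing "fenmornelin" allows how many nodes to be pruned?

After clearing the end-marker at "fenmornelin", prune upward until reaching a node still needed by another word.
The suffix "mornelin" (8 nodes) is used only by "fenmornelin"; the node for "fen" still has the child "g", so pruning stops there.
Nodes removed: 8

8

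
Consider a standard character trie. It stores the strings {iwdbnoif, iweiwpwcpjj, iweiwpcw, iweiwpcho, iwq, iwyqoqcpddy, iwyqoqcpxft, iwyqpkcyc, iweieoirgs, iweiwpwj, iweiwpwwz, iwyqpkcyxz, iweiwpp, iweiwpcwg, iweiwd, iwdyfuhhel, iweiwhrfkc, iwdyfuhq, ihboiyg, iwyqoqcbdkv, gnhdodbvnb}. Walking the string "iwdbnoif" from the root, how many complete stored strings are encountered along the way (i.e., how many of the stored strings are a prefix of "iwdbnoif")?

Traverse "iwdbnoif" character by character; count nodes along the way that are marked as word ends.
Prefixes of the query that are stored words: "iwdbnoif"
Count: 1

1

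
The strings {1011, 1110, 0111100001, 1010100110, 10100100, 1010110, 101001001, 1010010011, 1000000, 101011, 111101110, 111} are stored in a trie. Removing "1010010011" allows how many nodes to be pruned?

1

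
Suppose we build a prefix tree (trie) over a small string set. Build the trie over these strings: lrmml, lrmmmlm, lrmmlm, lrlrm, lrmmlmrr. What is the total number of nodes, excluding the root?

Trie structure (* marks end of a word):
(root)
└─ l
   └─ r
      ├─ l
      │  └─ r
      │     └─ m *
      └─ m
         └─ m
            ├─ l *
            │  └─ m *
            │     └─ r
            │        └─ r *
            └─ m
               └─ l
                  └─ m *
Counting every labelled node above: 14.

14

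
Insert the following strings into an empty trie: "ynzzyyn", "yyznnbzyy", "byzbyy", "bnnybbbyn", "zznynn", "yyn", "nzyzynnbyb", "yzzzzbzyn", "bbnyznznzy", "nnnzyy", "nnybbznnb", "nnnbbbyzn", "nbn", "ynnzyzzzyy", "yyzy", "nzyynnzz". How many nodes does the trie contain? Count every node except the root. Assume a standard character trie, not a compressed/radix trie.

Insert word by word; a character creates a node only if that edge doesn't already exist:
  "ynzzyyn" → 7 new (y, n, z, z, y, y, n)
  "yyznnbzyy" → prefix "y" already present; 8 new (y, z, n, n, b, z, y, y)
  "byzbyy" → 6 new (b, y, z, b, y, y)
  "bnnybbbyn" → prefix "b" already present; 8 new (n, n, y, b, b, b, y, n)
  "zznynn" → 6 new (z, z, n, y, n, n)
  "yyn" → prefix "yy" already present; 1 new (n)
  "nzyzynnbyb" → 10 new (n, z, y, z, y, n, n, b, y, b)
  "yzzzzbzyn" → prefix "y" already present; 8 new (z, z, z, z, b, z, y, n)
  "bbnyznznzy" → prefix "b" already present; 9 new (b, n, y, z, n, z, n, z, y)
  "nnnzyy" → prefix "n" already present; 5 new (n, n, z, y, y)
  "nnybbznnb" → prefix "nn" already present; 7 new (y, b, b, z, n, n, b)
  "nnnbbbyzn" → prefix "nnn" already present; 6 new (b, b, b, y, z, n)
  "nbn" → prefix "n" already present; 2 new (b, n)
  "ynnzyzzzyy" → prefix "yn" already present; 8 new (n, z, y, z, z, z, y, y)
  "yyzy" → prefix "yyz" already present; 1 new (y)
  "nzyynnzz" → prefix "nzy" already present; 5 new (y, n, n, z, z)
Total nodes = 7 + 8 + 6 + 8 + 6 + 1 + 10 + 8 + 9 + 5 + 7 + 6 + 2 + 8 + 1 + 5 = 97

97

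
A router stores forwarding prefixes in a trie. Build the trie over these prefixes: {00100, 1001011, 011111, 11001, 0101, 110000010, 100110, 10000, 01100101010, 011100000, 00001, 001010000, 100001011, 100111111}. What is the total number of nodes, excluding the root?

For each word, the new-node count is its length minus the longest prefix already in the trie:
  "00100" → 5 new (0, 0, 1, 0, 0)
  "1001011" → 7 new (1, 0, 0, 1, 0, 1, 1)
  "011111" → prefix "0" already present; 5 new (1, 1, 1, 1, 1)
  "11001" → prefix "1" already present; 4 new (1, 0, 0, 1)
  "0101" → prefix "01" already present; 2 new (0, 1)
  "110000010" → prefix "1100" already present; 5 new (0, 0, 0, 1, 0)
  "100110" → prefix "1001" already present; 2 new (1, 0)
  "10000" → prefix "100" already present; 2 new (0, 0)
  "01100101010" → prefix "011" already present; 8 new (0, 0, 1, 0, 1, 0, 1, 0)
  "011100000" → prefix "0111" already present; 5 new (0, 0, 0, 0, 0)
  "00001" → prefix "00" already present; 3 new (0, 0, 1)
  "001010000" → prefix "0010" already present; 5 new (1, 0, 0, 0, 0)
  "100001011" → prefix "10000" already present; 4 new (1, 0, 1, 1)
  "100111111" → prefix "10011" already present; 4 new (1, 1, 1, 1)
Total nodes = 5 + 7 + 5 + 4 + 2 + 5 + 2 + 2 + 8 + 5 + 3 + 5 + 4 + 4 = 61

61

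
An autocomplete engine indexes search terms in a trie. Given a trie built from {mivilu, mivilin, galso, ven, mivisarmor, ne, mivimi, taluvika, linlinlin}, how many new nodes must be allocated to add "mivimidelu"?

The longest prefix of "mivimidelu" already in the trie is "mivimi" (length 6).
New nodes needed: |"mivimidelu"| − 6 = 10 − 6 = 4.

4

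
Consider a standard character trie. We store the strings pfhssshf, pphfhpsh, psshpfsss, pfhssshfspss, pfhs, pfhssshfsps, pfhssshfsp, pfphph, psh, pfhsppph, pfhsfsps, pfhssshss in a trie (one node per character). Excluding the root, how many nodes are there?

Count nodes per top-level branch (shared prefixes stored once):
  'p'-branch (pfhs, pfhsfsps, pfhsppph, pfhssshf, pfhssshfsp, pfhssshfsps, pfhssshfspss, pfhssshss, pfphph, pphfhpsh, psh, psshpfsss): 42 nodes
Sum: 42

42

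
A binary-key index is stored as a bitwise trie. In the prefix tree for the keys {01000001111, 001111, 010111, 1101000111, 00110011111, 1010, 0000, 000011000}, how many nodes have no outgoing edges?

7

A leaf is a node with no children — equivalently, the end of a word that is not a proper prefix of any other stored word.
Those words: "000011000", "00110011111", "001111", "01000001111", "010111", "1010", "1101000111"
Leaf count: 7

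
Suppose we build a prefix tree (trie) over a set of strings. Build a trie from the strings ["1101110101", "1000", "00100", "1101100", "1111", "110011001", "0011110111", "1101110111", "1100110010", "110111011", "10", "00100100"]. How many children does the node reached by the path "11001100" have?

1

The children of the "11001100" node are the distinct next characters among strings starting with "11001100".
Distinct next characters after "11001100": 1.
That node has 1 child edge.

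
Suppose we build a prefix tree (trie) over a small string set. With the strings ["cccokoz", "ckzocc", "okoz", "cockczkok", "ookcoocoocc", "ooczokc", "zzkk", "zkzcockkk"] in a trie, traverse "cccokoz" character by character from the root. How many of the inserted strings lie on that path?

Traverse "cccokoz" character by character; count nodes along the way that are marked as word ends.
Prefixes of the query that are stored words: "cccokoz"
Count: 1

1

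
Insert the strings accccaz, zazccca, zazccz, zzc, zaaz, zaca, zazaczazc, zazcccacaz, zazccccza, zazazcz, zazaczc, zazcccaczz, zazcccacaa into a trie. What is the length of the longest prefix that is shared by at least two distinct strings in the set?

9

The deepest shared node is where two words last agree before diverging.
e.g. "zazcccacaa" and "zazcccacaz" share the prefix "zazcccaca" of length 9; no pair shares a longer one.
Longest shared-prefix length: 9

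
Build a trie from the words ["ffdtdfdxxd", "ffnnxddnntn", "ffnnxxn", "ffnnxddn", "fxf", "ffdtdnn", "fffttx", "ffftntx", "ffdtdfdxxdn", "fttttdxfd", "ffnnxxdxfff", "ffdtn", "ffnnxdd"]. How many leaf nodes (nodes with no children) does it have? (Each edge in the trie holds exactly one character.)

Leaves are exactly the stored words that no other stored word extends.
Those words: "ffdtdfdxxdn", "ffdtdnn", "ffdtn", "ffftntx", "fffttx", "ffnnxddnntn", "ffnnxxdxfff", "ffnnxxn", "fttttdxfd", "fxf"
Leaf count: 10

10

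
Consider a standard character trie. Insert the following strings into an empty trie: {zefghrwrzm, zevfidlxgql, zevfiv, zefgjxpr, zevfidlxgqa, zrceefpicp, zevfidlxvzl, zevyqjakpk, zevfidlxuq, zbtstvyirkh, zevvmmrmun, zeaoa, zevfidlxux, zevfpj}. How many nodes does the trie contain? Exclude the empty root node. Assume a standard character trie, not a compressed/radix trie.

Trace insertions, counting only characters that open a new branch:
  "zefghrwrzm" → 10 new (z, e, f, g, h, r, w, r, z, m)
  "zevfidlxgql" → prefix "ze" already present; 9 new (v, f, i, d, l, x, g, q, l)
  "zevfiv" → prefix "zevfi" already present; 1 new (v)
  "zefgjxpr" → prefix "zefg" already present; 4 new (j, x, p, r)
  "zevfidlxgqa" → prefix "zevfidlxgq" already present; 1 new (a)
  "zrceefpicp" → prefix "z" already present; 9 new (r, c, e, e, f, p, i, c, p)
  "zevfidlxvzl" → prefix "zevfidlx" already present; 3 new (v, z, l)
  "zevyqjakpk" → prefix "zev" already present; 7 new (y, q, j, a, k, p, k)
  "zevfidlxuq" → prefix "zevfidlx" already present; 2 new (u, q)
  "zbtstvyirkh" → prefix "z" already present; 10 new (b, t, s, t, v, y, i, r, k, h)
  "zevvmmrmun" → prefix "zev" already present; 7 new (v, m, m, r, m, u, n)
  "zeaoa" → prefix "ze" already present; 3 new (a, o, a)
  "zevfidlxux" → prefix "zevfidlxu" already present; 1 new (x)
  "zevfpj" → prefix "zevf" already present; 2 new (p, j)
Total nodes = 10 + 9 + 1 + 4 + 1 + 9 + 3 + 7 + 2 + 10 + 7 + 3 + 1 + 2 = 69

69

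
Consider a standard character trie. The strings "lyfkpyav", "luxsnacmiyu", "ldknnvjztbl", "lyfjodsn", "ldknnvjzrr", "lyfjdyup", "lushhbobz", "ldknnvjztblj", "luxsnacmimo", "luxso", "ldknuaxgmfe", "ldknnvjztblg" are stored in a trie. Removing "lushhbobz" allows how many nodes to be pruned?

A node on "lushhbobz"'s path can go only if nothing else ends at it or branches off below it.
The suffix "shhbobz" (7 nodes) is used only by "lushhbobz"; the node for "lu" still has the child "x", so pruning stops there.
Nodes removed: 7

7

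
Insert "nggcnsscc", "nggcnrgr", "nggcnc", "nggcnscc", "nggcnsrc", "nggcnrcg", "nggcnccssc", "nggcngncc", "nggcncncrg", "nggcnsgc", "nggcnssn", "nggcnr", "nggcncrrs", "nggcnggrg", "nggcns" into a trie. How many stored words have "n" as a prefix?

Walk to "n"; the words in its subtree are exactly those with that prefix.
Words under "n": nggcnc, nggcnccssc, nggcncncrg, nggcncrrs, nggcnggrg, nggcngncc, nggcnr, nggcnrcg, nggcnrgr, nggcns, nggcnscc, nggcnsgc, nggcnsrc, nggcnsscc, nggcnssn
Count: 15

15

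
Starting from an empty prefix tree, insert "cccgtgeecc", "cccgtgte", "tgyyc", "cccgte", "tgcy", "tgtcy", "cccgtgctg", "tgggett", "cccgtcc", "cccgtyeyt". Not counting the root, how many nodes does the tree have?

Count nodes per top-level branch (shared prefixes stored once):
  'c'-branch (cccgtcc, cccgte, cccgtgctg, cccgtgeecc, cccgtgte, cccgtyeyt): 22 nodes
  't'-branch (tgcy, tgggett, tgtcy, tgyyc): 15 nodes
Sum: 37

37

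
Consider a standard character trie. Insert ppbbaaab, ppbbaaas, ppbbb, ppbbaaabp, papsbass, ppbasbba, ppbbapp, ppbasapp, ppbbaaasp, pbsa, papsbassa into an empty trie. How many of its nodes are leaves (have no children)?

A leaf is a node with no children — equivalently, the end of a word that is not a proper prefix of any other stored word.
Those words: "papsbassa", "pbsa", "ppbasapp", "ppbasbba", "ppbbaaabp", "ppbbaaasp", "ppbbapp", "ppbbb"
Leaf count: 8

8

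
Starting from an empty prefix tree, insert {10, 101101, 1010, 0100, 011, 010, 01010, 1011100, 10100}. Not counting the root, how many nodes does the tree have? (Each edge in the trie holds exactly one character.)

Insert word by word; a character creates a node only if that edge doesn't already exist:
  "10" → 2 new (1, 0)
  "101101" → prefix "10" already present; 4 new (1, 1, 0, 1)
  "1010" → prefix "101" already present; 1 new (0)
  "0100" → 4 new (0, 1, 0, 0)
  "011" → prefix "01" already present; 1 new (1)
  "010" → prefix "010" already present; 0 new (none)
  "01010" → prefix "010" already present; 2 new (1, 0)
  "1011100" → prefix "1011" already present; 3 new (1, 0, 0)
  "10100" → prefix "1010" already present; 1 new (0)
Total nodes = 2 + 4 + 1 + 4 + 1 + 0 + 2 + 3 + 1 = 18

18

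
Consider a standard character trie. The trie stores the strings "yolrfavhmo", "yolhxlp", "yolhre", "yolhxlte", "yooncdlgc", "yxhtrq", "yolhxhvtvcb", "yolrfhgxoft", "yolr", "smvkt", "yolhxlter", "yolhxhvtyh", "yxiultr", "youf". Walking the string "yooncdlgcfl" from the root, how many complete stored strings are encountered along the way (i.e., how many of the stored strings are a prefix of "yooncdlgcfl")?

Traverse "yooncdlgcfl" character by character; count nodes along the way that are marked as word ends.
Prefixes of the query that are stored words: "yooncdlgc"
Count: 1

1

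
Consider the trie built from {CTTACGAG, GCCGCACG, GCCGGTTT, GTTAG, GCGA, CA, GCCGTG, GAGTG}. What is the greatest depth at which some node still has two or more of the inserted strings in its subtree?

Equivalently: take the maximum, over all pairs, of their longest common prefix length.
e.g. "GCCGCACG" and "GCCGGTTT" share the prefix "GCCG" of length 4; no pair shares a longer one.
Longest shared-prefix length: 4

4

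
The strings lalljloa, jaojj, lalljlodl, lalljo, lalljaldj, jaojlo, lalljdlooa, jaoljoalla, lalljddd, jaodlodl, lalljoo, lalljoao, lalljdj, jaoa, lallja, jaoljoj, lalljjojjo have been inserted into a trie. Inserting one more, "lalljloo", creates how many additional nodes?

1

"lalljlo" is already a path in the trie; the remaining "o" must be added.
Each of the 1 remaining characters creates one node.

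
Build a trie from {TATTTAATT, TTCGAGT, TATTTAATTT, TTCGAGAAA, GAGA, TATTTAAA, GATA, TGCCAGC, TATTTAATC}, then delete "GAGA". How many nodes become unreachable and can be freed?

2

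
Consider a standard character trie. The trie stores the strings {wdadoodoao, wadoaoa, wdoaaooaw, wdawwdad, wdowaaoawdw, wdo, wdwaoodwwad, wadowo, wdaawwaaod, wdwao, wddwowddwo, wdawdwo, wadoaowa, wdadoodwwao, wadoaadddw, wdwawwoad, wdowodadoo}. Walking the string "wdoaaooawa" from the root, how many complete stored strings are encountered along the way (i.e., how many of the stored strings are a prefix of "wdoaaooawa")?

2

Walk "wdoaaooawa" from the root; an end-of-word marker is hit whenever a stored word is a prefix of "wdoaaooawa".
Prefixes of the query that are stored words: "wdo", "wdoaaooaw"
Count: 2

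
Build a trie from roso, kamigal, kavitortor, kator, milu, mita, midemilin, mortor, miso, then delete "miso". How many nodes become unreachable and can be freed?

After clearing the end-marker at "miso", prune upward until reaching a node still needed by another word.
The suffix "so" (2 nodes) is used only by "miso"; the node for "mi" still has the child "l", so pruning stops there.
Nodes removed: 2

2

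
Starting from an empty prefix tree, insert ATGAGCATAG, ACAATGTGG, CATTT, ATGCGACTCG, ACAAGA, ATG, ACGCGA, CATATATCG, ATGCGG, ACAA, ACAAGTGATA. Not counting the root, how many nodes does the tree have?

48

Insert word by word; a character creates a node only if that edge doesn't already exist:
  "ATGAGCATAG" → 10 new (A, T, G, A, G, C, A, T, A, G)
  "ACAATGTGG" → prefix "A" already present; 8 new (C, A, A, T, G, T, G, G)
  "CATTT" → 5 new (C, A, T, T, T)
  "ATGCGACTCG" → prefix "ATG" already present; 7 new (C, G, A, C, T, C, G)
  "ACAAGA" → prefix "ACAA" already present; 2 new (G, A)
  "ATG" → prefix "ATG" already present; 0 new (none)
  "ACGCGA" → prefix "AC" already present; 4 new (G, C, G, A)
  "CATATATCG" → prefix "CAT" already present; 6 new (A, T, A, T, C, G)
  "ATGCGG" → prefix "ATGCG" already present; 1 new (G)
  "ACAA" → prefix "ACAA" already present; 0 new (none)
  "ACAAGTGATA" → prefix "ACAAG" already present; 5 new (T, G, A, T, A)
Total nodes = 10 + 8 + 5 + 7 + 2 + 0 + 4 + 6 + 1 + 0 + 5 = 48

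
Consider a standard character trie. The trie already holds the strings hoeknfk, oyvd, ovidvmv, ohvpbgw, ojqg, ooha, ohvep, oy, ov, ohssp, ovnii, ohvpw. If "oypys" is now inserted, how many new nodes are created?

Walking "oypys" from the root, the first 2 characters ("oy") follow existing edges; "p" is the first miss.
New nodes needed: |"oypys"| − 2 = 5 − 2 = 3.

3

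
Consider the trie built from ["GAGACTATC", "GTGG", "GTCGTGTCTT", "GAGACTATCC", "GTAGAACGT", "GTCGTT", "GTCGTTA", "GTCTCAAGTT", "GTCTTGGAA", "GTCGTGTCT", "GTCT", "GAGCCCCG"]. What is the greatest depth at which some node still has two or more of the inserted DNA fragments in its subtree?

Look for the deepest trie node that still has at least two words in its subtree.
e.g. "GAGACTATC" and "GAGACTATCC" share the prefix "GAGACTATC" of length 9; no pair shares a longer one.
Longest shared-prefix length: 9

9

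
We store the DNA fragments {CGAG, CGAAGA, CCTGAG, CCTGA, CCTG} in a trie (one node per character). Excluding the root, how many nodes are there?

12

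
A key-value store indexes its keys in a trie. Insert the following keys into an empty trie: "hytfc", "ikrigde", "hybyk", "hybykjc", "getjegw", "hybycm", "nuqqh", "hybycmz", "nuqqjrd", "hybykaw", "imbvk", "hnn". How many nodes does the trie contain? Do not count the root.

Insert word by word; a character creates a node only if that edge doesn't already exist:
  "hytfc" → 5 new (h, y, t, f, c)
  "ikrigde" → 7 new (i, k, r, i, g, d, e)
  "hybyk" → prefix "hy" already present; 3 new (b, y, k)
  "hybykjc" → prefix "hybyk" already present; 2 new (j, c)
  "getjegw" → 7 new (g, e, t, j, e, g, w)
  "hybycm" → prefix "hyby" already present; 2 new (c, m)
  "nuqqh" → 5 new (n, u, q, q, h)
  "hybycmz" → prefix "hybycm" already present; 1 new (z)
  "nuqqjrd" → prefix "nuqq" already present; 3 new (j, r, d)
  "hybykaw" → prefix "hybyk" already present; 2 new (a, w)
  "imbvk" → prefix "i" already present; 4 new (m, b, v, k)
  "hnn" → prefix "h" already present; 2 new (n, n)
Total nodes = 5 + 7 + 3 + 2 + 7 + 2 + 5 + 1 + 3 + 2 + 4 + 2 = 43

43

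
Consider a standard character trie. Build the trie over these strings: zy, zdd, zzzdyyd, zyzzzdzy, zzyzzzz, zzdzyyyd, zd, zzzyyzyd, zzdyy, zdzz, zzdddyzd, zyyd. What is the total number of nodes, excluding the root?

43

Count nodes per top-level branch (shared prefixes stored once):
  'z'-branch (zd, zdd, zdzz, zy, zyyd, zyzzzdzy, zzdddyzd, zzdyy, zzdzyyyd, zzyzzzz, zzzdyyd, zzzyyzyd): 43 nodes
Sum: 43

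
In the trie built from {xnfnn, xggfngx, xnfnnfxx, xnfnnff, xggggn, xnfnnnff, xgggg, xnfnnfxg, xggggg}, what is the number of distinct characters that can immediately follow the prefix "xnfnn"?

Follow the path "xnfnn" to its node, then look at its outgoing edges.
Characters that immediately follow "xnfnn" among the stored strings: {f, n}.
That node has 2 child edges.

2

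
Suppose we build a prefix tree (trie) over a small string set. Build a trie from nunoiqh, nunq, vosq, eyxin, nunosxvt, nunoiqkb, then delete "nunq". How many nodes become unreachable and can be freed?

1

A node on "nunq"'s path can go only if nothing else ends at it or branches off below it.
The suffix "q" (1 node) is used only by "nunq"; the node for "nun" still has the child "o", so pruning stops there.
Nodes removed: 1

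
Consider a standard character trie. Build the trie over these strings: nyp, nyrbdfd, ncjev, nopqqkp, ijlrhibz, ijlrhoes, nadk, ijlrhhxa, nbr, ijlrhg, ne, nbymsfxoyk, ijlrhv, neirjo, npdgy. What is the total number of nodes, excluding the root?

For each word, the new-node count is its length minus the longest prefix already in the trie:
  "nyp" → 3 new (n, y, p)
  "nyrbdfd" → prefix "ny" already present; 5 new (r, b, d, f, d)
  "ncjev" → prefix "n" already present; 4 new (c, j, e, v)
  "nopqqkp" → prefix "n" already present; 6 new (o, p, q, q, k, p)
  "ijlrhibz" → 8 new (i, j, l, r, h, i, b, z)
  "ijlrhoes" → prefix "ijlrh" already present; 3 new (o, e, s)
  "nadk" → prefix "n" already present; 3 new (a, d, k)
  "ijlrhhxa" → prefix "ijlrh" already present; 3 new (h, x, a)
  "nbr" → prefix "n" already present; 2 new (b, r)
  "ijlrhg" → prefix "ijlrh" already present; 1 new (g)
  "ne" → prefix "n" already present; 1 new (e)
  "nbymsfxoyk" → prefix "nb" already present; 8 new (y, m, s, f, x, o, y, k)
  "ijlrhv" → prefix "ijlrh" already present; 1 new (v)
  "neirjo" → prefix "ne" already present; 4 new (i, r, j, o)
  "npdgy" → prefix "n" already present; 4 new (p, d, g, y)
Total nodes = 3 + 5 + 4 + 6 + 8 + 3 + 3 + 3 + 2 + 1 + 1 + 8 + 1 + 4 + 4 = 56

56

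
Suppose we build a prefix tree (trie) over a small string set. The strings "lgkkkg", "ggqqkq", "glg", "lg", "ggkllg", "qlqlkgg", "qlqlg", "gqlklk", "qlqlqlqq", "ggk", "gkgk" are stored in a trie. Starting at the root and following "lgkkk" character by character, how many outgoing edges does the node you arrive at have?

1

Follow the path "lgkkk" to its node, then look at its outgoing edges.
Distinct next characters after "lgkkk": g.
That node has 1 child edge.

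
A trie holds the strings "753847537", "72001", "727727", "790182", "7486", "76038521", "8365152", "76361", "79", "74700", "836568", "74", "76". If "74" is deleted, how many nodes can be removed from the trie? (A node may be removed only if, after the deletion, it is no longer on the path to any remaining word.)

0

After clearing the end-marker at "74", prune upward until reaching a node still needed by another word.
Every node on "74" is still needed (e.g. by "7486"), so nothing is freed.
Nodes removed: 0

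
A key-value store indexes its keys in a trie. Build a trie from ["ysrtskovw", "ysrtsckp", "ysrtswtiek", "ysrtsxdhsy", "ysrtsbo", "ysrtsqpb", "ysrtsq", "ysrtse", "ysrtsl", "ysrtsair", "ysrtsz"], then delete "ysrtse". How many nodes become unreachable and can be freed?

1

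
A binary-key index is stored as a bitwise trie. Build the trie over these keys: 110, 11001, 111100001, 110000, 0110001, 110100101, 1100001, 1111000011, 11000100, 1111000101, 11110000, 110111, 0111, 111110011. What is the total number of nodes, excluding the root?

43

Count nodes per top-level branch (shared prefixes stored once):
  '0'-branch (0110001, 0111): 8 nodes
  '1'-branch (110, 110000, 1100001, 11000100, 11001, 110100101, 110111, 11110000, 111100001, 1111000011, 1111000101, 111110011): 35 nodes
Sum: 43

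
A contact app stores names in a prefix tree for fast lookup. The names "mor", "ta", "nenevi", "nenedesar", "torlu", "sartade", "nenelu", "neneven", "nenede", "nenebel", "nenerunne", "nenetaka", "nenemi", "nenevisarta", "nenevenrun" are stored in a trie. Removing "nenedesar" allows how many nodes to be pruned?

3

Walk "nenedesar" from the leaf back toward the root, removing each node that no remaining word uses.
The suffix "sar" (3 nodes) is used only by "nenedesar"; "nenede" is itself a stored word, so pruning stops there.
Nodes removed: 3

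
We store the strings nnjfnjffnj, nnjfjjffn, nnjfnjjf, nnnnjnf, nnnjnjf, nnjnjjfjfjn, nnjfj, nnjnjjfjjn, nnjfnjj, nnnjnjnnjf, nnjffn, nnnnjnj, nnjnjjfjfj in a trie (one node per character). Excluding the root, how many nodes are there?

43

Count nodes per top-level branch (shared prefixes stored once):
  'n'-branch (nnjffn, nnjfj, nnjfjjffn, nnjfnjffnj, nnjfnjj, nnjfnjjf, nnjnjjfjfj, nnjnjjfjfjn, nnjnjjfjjn, nnnjnjf, nnnjnjnnjf, nnnnjnf, nnnnjnj): 43 nodes
Sum: 43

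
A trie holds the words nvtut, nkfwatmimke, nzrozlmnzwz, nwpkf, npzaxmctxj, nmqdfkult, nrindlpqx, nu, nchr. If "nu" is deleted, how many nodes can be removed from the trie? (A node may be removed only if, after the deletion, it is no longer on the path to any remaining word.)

1

After clearing the end-marker at "nu", prune upward until reaching a node still needed by another word.
The suffix "u" (1 node) is used only by "nu"; the node for "n" still has the child "v", so pruning stops there.
Nodes removed: 1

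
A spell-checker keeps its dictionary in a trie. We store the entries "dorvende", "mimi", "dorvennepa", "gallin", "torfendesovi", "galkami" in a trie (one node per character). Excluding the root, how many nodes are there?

Insert word by word; a character creates a node only if that edge doesn't already exist:
  "dorvende" → 8 new (d, o, r, v, e, n, d, e)
  "mimi" → 4 new (m, i, m, i)
  "dorvennepa" → prefix "dorven" already present; 4 new (n, e, p, a)
  "gallin" → 6 new (g, a, l, l, i, n)
  "torfendesovi" → 12 new (t, o, r, f, e, n, d, e, s, o, v, i)
  "galkami" → prefix "gal" already present; 4 new (k, a, m, i)
Total nodes = 8 + 4 + 4 + 6 + 12 + 4 = 38

38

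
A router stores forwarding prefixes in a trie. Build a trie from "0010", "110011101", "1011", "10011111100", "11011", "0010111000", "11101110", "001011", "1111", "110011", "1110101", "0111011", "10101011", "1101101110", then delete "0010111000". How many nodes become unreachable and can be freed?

4

After clearing the end-marker at "0010111000", prune upward until reaching a node still needed by another word.
The suffix "1000" (4 nodes) is used only by "0010111000"; "001011" is itself a stored word, so pruning stops there.
Nodes removed: 4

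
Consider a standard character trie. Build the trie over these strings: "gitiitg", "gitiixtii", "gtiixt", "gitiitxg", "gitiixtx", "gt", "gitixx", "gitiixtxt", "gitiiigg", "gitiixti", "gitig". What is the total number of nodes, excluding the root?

26

Count nodes per top-level branch (shared prefixes stored once):
  'g'-branch (gitig, gitiiigg, gitiitg, gitiitxg, gitiixti, gitiixtii, gitiixtx, gitiixtxt, gitixx, gt, gtiixt): 26 nodes
Sum: 26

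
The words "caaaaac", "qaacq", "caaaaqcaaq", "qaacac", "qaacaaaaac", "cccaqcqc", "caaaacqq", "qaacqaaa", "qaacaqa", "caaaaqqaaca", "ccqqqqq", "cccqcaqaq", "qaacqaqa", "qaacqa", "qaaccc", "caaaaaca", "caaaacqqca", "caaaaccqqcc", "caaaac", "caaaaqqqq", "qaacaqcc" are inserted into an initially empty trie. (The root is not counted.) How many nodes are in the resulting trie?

71

For each word, the new-node count is its length minus the longest prefix already in the trie:
  "caaaaac" → 7 new (c, a, a, a, a, a, c)
  "qaacq" → 5 new (q, a, a, c, q)
  "caaaaqcaaq" → prefix "caaaa" already present; 5 new (q, c, a, a, q)
  "qaacac" → prefix "qaac" already present; 2 new (a, c)
  "qaacaaaaac" → prefix "qaaca" already present; 5 new (a, a, a, a, c)
  "cccaqcqc" → prefix "c" already present; 7 new (c, c, a, q, c, q, c)
  "caaaacqq" → prefix "caaaa" already present; 3 new (c, q, q)
  "qaacqaaa" → prefix "qaacq" already present; 3 new (a, a, a)
  "qaacaqa" → prefix "qaaca" already present; 2 new (q, a)
  "caaaaqqaaca" → prefix "caaaaq" already present; 5 new (q, a, a, c, a)
  "ccqqqqq" → prefix "cc" already present; 5 new (q, q, q, q, q)
  "cccqcaqaq" → prefix "ccc" already present; 6 new (q, c, a, q, a, q)
  "qaacqaqa" → prefix "qaacqa" already present; 2 new (q, a)
  "qaacqa" → prefix "qaacqa" already present; 0 new (none)
  "qaaccc" → prefix "qaac" already present; 2 new (c, c)
  "caaaaaca" → prefix "caaaaac" already present; 1 new (a)
  "caaaacqqca" → prefix "caaaacqq" already present; 2 new (c, a)
  "caaaaccqqcc" → prefix "caaaac" already present; 5 new (c, q, q, c, c)
  "caaaac" → prefix "caaaac" already present; 0 new (none)
  "caaaaqqqq" → prefix "caaaaqq" already present; 2 new (q, q)
  "qaacaqcc" → prefix "qaacaq" already present; 2 new (c, c)
Total nodes = 7 + 5 + 5 + 2 + 5 + 7 + 3 + 3 + 2 + 5 + 5 + 6 + 2 + 0 + 2 + 1 + 2 + 5 + 0 + 2 + 2 = 71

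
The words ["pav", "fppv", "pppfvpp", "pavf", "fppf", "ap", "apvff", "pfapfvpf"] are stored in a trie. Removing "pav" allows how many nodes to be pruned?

0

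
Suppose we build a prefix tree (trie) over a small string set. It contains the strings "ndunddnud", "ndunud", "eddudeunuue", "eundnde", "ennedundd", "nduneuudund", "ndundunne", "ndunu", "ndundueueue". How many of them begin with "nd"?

Walk to "nd"; the words in its subtree are exactly those with that prefix.
Matches: "ndunddnud", "ndundueueue", "ndundunne", "nduneuudund", "ndunu", "ndunud"
Count: 6

6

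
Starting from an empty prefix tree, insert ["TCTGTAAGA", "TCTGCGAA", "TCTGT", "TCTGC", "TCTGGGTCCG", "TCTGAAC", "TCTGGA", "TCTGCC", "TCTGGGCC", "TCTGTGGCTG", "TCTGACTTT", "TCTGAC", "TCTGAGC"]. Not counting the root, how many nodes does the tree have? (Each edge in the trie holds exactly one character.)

Trie structure (* marks end of a word):
(root)
└─ T
   └─ C
      └─ T
         └─ G
            ├─ A
            │  ├─ A
            │  │  └─ C *
            │  ├─ C *
            │  │  └─ T
            │  │     └─ T
            │  │        └─ T *
            │  └─ G
            │     └─ C *
            ├─ C *
            │  ├─ C *
            │  └─ G
            │     └─ A
            │        └─ A *
            ├─ G
            │  ├─ A *
            │  └─ G
            │     ├─ C
            │     │  └─ C *
            │     └─ T
            │        └─ C
            │           └─ C
            │              └─ G *
            └─ T *
               ├─ A
               │  └─ A
               │     └─ G
               │        └─ A *
               └─ G
                  └─ G
                     └─ C
                        └─ T
                           └─ G *
Counting every labelled node above: 37.

37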